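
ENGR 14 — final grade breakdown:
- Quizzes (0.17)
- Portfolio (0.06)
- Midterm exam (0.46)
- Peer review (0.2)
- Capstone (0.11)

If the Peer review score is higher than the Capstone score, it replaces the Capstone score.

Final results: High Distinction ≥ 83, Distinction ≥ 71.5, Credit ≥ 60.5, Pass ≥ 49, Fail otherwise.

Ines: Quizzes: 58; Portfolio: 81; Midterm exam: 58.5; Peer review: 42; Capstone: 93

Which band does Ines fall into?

Pass

Peer review (42) ≤ Capstone (93), so Capstone stays at 93.
Weighted total:
  Quizzes 58 × 0.17 = 9.86
  Portfolio 81 × 0.06 = 4.86
  Midterm exam 58.5 × 0.46 = 26.91
  Peer review 42 × 0.2 = 8.4
  Capstone 93 × 0.11 = 10.23
Sum = 60.26
60.26 is ≥ 49 and < 60.5 → Pass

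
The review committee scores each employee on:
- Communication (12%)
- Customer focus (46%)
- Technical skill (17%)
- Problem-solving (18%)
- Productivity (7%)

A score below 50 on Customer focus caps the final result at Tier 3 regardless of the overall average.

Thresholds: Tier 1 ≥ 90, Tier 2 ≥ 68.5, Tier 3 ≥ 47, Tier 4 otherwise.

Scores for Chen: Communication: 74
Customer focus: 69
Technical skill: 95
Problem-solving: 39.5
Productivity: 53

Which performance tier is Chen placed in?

Tier 3

Customer focus score 69 ≥ 50: minimum met.
Weighted total:
  Communication 74 × 0.12 = 8.88
  Customer focus 69 × 0.46 = 31.74
  Technical skill 95 × 0.17 = 16.15
  Problem-solving 39.5 × 0.18 = 7.11
  Productivity 53 × 0.07 = 3.71
Sum = 67.59
67.59 is ≥ 47 and < 68.5 → Tier 3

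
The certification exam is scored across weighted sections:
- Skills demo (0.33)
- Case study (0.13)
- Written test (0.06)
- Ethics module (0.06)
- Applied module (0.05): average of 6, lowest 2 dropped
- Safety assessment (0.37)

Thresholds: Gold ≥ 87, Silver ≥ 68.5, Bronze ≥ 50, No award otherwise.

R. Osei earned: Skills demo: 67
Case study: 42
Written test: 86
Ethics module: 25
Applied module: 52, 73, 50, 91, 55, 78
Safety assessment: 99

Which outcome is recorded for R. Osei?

Applied module: drop 50, 52 → average of remaining 4 = 297/4 = 74.25
Weighted total:
  Skills demo 67 × 0.33 = 22.11
  Case study 42 × 0.13 = 5.46
  Written test 86 × 0.06 = 5.16
  Ethics module 25 × 0.06 = 1.5
  Applied module 74.25 × 0.05 = 3.7125
  Safety assessment 99 × 0.37 = 36.63
Sum = 74.5725
74.5725 is ≥ 68.5 and < 87 → Silver

Silver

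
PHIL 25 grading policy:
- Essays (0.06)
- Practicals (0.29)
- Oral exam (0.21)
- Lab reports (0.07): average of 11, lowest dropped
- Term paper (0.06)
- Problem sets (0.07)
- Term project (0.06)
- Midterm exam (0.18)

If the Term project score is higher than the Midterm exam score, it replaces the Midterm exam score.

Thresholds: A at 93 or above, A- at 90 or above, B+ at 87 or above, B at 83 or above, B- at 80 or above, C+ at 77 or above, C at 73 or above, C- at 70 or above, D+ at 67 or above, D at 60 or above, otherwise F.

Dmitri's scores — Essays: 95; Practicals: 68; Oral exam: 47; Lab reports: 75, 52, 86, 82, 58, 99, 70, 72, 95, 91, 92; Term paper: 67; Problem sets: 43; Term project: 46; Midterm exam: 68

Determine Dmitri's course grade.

D

Lab reports: drop 52 → average of remaining 10 = 820/10 = 82
Term project (46) ≤ Midterm exam (68), so Midterm exam stays at 68.
Weighted total:
  Essays 95 × 0.06 = 5.7
  Practicals 68 × 0.29 = 19.72
  Oral exam 47 × 0.21 = 9.87
  Lab reports 82 × 0.07 = 5.74
  Term paper 67 × 0.06 = 4.02
  Problem sets 43 × 0.07 = 3.01
  Term project 46 × 0.06 = 2.76
  Midterm exam 68 × 0.18 = 12.24
Sum = 63.06
63.06 is ≥ 60 and < 67 → D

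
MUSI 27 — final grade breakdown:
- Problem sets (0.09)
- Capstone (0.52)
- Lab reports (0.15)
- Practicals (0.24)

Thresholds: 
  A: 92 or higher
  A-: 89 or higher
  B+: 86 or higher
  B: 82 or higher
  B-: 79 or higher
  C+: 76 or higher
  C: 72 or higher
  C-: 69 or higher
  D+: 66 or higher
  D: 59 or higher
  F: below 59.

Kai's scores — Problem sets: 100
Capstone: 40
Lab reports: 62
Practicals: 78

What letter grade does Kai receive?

F

Weighted total:
  Problem sets 100 × 0.09 = 9
  Capstone 40 × 0.52 = 20.8
  Lab reports 62 × 0.15 = 9.3
  Practicals 78 × 0.24 = 18.72
Sum = 57.82
57.82 < 59 → F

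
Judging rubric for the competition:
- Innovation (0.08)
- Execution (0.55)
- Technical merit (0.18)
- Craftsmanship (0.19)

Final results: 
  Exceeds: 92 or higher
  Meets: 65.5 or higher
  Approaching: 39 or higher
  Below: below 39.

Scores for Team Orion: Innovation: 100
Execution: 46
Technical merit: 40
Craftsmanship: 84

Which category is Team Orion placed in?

Weighted total:
  Innovation 100 × 0.08 = 8
  Execution 46 × 0.55 = 25.3
  Technical merit 40 × 0.18 = 7.2
  Craftsmanship 84 × 0.19 = 15.96
Sum = 56.46
56.46 is ≥ 39 and < 65.5 → Approaching

Approaching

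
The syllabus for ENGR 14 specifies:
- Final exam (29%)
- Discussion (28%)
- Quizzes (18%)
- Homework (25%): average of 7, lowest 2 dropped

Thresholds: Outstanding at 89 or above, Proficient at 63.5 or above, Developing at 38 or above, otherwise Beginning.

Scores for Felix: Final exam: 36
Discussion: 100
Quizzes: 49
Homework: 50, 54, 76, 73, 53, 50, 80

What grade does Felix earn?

Homework: drop 50, 50 → average of remaining 5 = 336/5 = 67.2
Weighted total:
  Final exam 36 × 0.29 = 10.44
  Discussion 100 × 0.28 = 28
  Quizzes 49 × 0.18 = 8.82
  Homework 67.2 × 0.25 = 16.8
Sum = 64.06
64.06 is ≥ 63.5 and < 89 → Proficient

Proficient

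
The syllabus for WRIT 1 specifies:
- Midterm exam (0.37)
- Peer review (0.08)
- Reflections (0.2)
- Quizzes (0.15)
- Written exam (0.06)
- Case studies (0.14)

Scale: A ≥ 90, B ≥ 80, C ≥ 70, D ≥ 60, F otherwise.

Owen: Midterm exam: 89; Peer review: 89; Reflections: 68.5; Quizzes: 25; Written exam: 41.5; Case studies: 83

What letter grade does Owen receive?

Weighted total:
  Midterm exam 89 × 0.37 = 32.93
  Peer review 89 × 0.08 = 7.12
  Reflections 68.5 × 0.2 = 13.7
  Quizzes 25 × 0.15 = 3.75
  Written exam 41.5 × 0.06 = 2.49
  Case studies 83 × 0.14 = 11.62
Sum = 71.61
71.61 is ≥ 70 and < 80 → C

C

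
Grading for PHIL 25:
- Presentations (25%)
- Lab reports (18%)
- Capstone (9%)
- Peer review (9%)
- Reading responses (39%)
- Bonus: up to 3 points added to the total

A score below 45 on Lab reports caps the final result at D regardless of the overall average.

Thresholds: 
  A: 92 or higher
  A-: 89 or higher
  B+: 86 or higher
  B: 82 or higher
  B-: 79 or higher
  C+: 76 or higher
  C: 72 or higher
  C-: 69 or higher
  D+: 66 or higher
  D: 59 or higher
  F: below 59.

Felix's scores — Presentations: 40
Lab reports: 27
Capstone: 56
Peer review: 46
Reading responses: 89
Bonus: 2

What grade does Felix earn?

D

Lab reports score 27 < 45: minimum not met.
Weighted total:
  Presentations 40 × 0.25 = 10
  Lab reports 27 × 0.18 = 4.86
  Capstone 56 × 0.09 = 5.04
  Peer review 46 × 0.09 = 4.14
  Reading responses 89 × 0.39 = 34.71
Sum = 58.75
Bonus: 58.75 + 2 = 60.75
60.75 would be D; cap at D applies → D.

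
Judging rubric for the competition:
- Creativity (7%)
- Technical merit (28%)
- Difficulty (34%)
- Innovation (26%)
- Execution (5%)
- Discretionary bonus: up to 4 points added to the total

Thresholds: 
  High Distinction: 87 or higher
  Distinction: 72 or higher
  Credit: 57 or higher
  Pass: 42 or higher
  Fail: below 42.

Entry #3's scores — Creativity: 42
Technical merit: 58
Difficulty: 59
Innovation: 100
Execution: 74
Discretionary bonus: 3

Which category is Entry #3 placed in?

Credit

Weighted total:
  Creativity 42 × 0.07 = 2.94
  Technical merit 58 × 0.28 = 16.24
  Difficulty 59 × 0.34 = 20.06
  Innovation 100 × 0.26 = 26
  Execution 74 × 0.05 = 3.7
Sum = 68.94
Discretionary bonus: 68.94 + 3 = 71.94
71.94 is ≥ 57 and < 72 → Credit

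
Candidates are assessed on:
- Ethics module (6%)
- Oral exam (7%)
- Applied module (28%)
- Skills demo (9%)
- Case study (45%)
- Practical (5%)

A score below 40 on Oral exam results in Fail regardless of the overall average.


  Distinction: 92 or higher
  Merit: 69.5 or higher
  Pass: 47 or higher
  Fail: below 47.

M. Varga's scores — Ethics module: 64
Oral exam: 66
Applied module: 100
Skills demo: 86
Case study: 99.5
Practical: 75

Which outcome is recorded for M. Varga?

Oral exam score 66 ≥ 40: minimum met.
Weighted total:
  Ethics module 64 × 0.06 = 3.84
  Oral exam 66 × 0.07 = 4.62
  Applied module 100 × 0.28 = 28
  Skills demo 86 × 0.09 = 7.74
  Case study 99.5 × 0.45 = 44.775
  Practical 75 × 0.05 = 3.75
Sum = 92.725
92.725 ≥ 92 → Distinction

Distinction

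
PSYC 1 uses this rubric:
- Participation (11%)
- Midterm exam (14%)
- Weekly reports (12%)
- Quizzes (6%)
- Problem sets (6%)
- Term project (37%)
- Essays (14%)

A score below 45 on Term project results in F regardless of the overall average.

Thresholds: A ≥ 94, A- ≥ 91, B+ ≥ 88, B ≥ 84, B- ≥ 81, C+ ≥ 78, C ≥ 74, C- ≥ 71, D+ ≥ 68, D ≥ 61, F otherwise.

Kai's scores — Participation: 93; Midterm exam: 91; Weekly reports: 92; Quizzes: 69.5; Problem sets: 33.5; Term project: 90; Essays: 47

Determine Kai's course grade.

C+

Term project score 90 ≥ 45: minimum met.
Weighted total:
  Participation 93 × 0.11 = 10.23
  Midterm exam 91 × 0.14 = 12.74
  Weekly reports 92 × 0.12 = 11.04
  Quizzes 69.5 × 0.06 = 4.17
  Problem sets 33.5 × 0.06 = 2.01
  Term project 90 × 0.37 = 33.3
  Essays 47 × 0.14 = 6.58
Sum = 80.07
80.07 is ≥ 78 and < 81 → C+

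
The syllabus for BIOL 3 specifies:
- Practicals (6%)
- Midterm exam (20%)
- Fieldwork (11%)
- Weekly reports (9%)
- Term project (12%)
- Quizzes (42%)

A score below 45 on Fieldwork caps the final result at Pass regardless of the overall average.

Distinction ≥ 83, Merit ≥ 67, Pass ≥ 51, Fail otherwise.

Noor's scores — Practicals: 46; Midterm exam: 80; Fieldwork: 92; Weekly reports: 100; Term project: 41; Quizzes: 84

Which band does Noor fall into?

Merit

Fieldwork score 92 ≥ 45: minimum met.
Weighted total:
  Practicals 46 × 0.06 = 2.76
  Midterm exam 80 × 0.2 = 16
  Fieldwork 92 × 0.11 = 10.12
  Weekly reports 100 × 0.09 = 9
  Term project 41 × 0.12 = 4.92
  Quizzes 84 × 0.42 = 35.28
Sum = 78.08
78.08 is ≥ 67 and < 83 → Merit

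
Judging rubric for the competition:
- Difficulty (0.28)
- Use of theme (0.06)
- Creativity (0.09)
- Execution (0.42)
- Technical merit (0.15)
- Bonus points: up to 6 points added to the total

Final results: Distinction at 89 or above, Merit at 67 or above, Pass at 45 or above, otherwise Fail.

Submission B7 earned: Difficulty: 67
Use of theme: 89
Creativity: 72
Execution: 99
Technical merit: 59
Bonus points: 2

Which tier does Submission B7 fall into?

Merit

Weighted total:
  Difficulty 67 × 0.28 = 18.76
  Use of theme 89 × 0.06 = 5.34
  Creativity 72 × 0.09 = 6.48
  Execution 99 × 0.42 = 41.58
  Technical merit 59 × 0.15 = 8.85
Sum = 81.01
Bonus points: 81.01 + 2 = 83.01
83.01 is ≥ 67 and < 89 → Merit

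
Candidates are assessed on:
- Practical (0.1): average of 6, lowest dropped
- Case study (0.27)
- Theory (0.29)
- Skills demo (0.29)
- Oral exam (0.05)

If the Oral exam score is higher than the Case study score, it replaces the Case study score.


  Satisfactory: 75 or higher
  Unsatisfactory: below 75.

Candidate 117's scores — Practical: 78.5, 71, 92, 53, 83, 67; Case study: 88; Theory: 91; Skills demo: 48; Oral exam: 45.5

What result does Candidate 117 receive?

Unsatisfactory

Practical: drop 53 → average of remaining 5 = 391.5/5 = 78.3
Oral exam (45.5) ≤ Case study (88), so Case study stays at 88.
Weighted total:
  Practical 78.3 × 0.1 = 7.83
  Case study 88 × 0.27 = 23.76
  Theory 91 × 0.29 = 26.39
  Skills demo 48 × 0.29 = 13.92
  Oral exam 45.5 × 0.05 = 2.275
Sum = 74.175
74.175 < 75 → Unsatisfactory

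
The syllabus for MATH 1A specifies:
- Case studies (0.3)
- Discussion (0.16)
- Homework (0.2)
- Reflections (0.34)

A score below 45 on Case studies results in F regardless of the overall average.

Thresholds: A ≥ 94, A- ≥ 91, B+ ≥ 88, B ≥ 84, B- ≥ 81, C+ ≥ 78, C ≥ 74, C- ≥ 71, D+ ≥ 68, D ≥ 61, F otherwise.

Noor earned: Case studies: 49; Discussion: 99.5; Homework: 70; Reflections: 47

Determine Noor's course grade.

F

Case studies score 49 ≥ 45: minimum met.
Weighted total:
  Case studies 49 × 0.3 = 14.7
  Discussion 99.5 × 0.16 = 15.92
  Homework 70 × 0.2 = 14
  Reflections 47 × 0.34 = 15.98
Sum = 60.6
60.6 < 61 → F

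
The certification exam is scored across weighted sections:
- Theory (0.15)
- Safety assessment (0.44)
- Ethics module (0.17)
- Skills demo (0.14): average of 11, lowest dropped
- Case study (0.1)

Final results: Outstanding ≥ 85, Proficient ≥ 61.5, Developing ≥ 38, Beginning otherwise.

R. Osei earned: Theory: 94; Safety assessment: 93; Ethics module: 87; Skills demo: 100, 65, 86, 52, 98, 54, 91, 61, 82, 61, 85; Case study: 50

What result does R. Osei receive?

Skills demo: drop 52 → average of remaining 10 = 783/10 = 78.3
Weighted total:
  Theory 94 × 0.15 = 14.1
  Safety assessment 93 × 0.44 = 40.92
  Ethics module 87 × 0.17 = 14.79
  Skills demo 78.3 × 0.14 = 10.962
  Case study 50 × 0.1 = 5
Sum = 85.772
85.772 ≥ 85 → Outstanding

Outstanding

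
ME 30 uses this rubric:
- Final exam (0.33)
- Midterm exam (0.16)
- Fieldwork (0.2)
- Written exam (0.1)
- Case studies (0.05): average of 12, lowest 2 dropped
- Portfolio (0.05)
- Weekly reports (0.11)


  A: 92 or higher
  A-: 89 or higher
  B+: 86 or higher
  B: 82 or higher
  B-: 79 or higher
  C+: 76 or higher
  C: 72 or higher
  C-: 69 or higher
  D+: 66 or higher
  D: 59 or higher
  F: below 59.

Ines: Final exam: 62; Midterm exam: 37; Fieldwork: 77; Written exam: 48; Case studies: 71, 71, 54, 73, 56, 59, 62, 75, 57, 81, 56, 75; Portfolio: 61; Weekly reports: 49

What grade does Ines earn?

Case studies: drop 54, 56 → average of remaining 10 = 680/10 = 68
Weighted total:
  Final exam 62 × 0.33 = 20.46
  Midterm exam 37 × 0.16 = 5.92
  Fieldwork 77 × 0.2 = 15.4
  Written exam 48 × 0.1 = 4.8
  Case studies 68 × 0.05 = 3.4
  Portfolio 61 × 0.05 = 3.05
  Weekly reports 49 × 0.11 = 5.39
Sum = 58.42
58.42 < 59 → F

F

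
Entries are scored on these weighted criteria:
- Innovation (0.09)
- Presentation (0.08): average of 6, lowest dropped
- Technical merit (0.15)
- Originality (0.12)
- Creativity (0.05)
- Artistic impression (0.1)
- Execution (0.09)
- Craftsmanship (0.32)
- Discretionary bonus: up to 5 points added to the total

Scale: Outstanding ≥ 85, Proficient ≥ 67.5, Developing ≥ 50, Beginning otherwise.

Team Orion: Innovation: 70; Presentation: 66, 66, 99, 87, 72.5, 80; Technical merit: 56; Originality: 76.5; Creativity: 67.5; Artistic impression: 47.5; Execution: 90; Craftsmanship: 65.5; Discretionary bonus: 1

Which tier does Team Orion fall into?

Proficient

Presentation: drop 66 → average of remaining 5 = 404.5/5 = 80.9
Weighted total:
  Innovation 70 × 0.09 = 6.3
  Presentation 80.9 × 0.08 = 6.472
  Technical merit 56 × 0.15 = 8.4
  Originality 76.5 × 0.12 = 9.18
  Creativity 67.5 × 0.05 = 3.375
  Artistic impression 47.5 × 0.1 = 4.75
  Execution 90 × 0.09 = 8.1
  Craftsmanship 65.5 × 0.32 = 20.96
Sum = 67.537
Discretionary bonus: 67.537 + 1 = 68.537
68.537 is ≥ 67.5 and < 85 → Proficient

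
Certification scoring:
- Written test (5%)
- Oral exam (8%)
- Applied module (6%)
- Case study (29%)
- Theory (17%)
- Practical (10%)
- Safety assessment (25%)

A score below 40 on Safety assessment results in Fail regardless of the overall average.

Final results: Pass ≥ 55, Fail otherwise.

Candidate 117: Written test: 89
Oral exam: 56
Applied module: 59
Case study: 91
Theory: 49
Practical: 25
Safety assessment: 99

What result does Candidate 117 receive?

Safety assessment score 99 ≥ 40: minimum met.
Weighted total:
  Written test 89 × 0.05 = 4.45
  Oral exam 56 × 0.08 = 4.48
  Applied module 59 × 0.06 = 3.54
  Case study 91 × 0.29 = 26.39
  Theory 49 × 0.17 = 8.33
  Practical 25 × 0.1 = 2.5
  Safety assessment 99 × 0.25 = 24.75
Sum = 74.44
74.44 ≥ 55 → Pass

Pass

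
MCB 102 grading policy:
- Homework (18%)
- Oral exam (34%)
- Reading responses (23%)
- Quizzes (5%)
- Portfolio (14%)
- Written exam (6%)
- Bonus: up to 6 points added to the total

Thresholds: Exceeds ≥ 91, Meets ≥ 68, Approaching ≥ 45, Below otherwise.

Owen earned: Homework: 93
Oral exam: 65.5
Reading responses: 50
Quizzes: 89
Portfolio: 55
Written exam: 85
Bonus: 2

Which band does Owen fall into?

Meets

Weighted total:
  Homework 93 × 0.18 = 16.74
  Oral exam 65.5 × 0.34 = 22.27
  Reading responses 50 × 0.23 = 11.5
  Quizzes 89 × 0.05 = 4.45
  Portfolio 55 × 0.14 = 7.7
  Written exam 85 × 0.06 = 5.1
Sum = 67.76
Bonus: 67.76 + 2 = 69.76
69.76 is ≥ 68 and < 91 → Meets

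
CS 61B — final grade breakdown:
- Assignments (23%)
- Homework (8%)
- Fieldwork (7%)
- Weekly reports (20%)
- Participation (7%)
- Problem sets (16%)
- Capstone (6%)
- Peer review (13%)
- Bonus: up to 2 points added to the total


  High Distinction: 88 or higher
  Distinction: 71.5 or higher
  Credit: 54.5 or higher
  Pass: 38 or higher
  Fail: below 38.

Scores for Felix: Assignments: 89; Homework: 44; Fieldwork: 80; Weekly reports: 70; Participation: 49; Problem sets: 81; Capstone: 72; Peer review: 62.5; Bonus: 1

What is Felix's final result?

Distinction

Weighted total:
  Assignments 89 × 0.23 = 20.47
  Homework 44 × 0.08 = 3.52
  Fieldwork 80 × 0.07 = 5.6
  Weekly reports 70 × 0.2 = 14
  Participation 49 × 0.07 = 3.43
  Problem sets 81 × 0.16 = 12.96
  Capstone 72 × 0.06 = 4.32
  Peer review 62.5 × 0.13 = 8.125
Sum = 72.425
Bonus: 72.425 + 1 = 73.425
73.425 is ≥ 71.5 and < 88 → Distinction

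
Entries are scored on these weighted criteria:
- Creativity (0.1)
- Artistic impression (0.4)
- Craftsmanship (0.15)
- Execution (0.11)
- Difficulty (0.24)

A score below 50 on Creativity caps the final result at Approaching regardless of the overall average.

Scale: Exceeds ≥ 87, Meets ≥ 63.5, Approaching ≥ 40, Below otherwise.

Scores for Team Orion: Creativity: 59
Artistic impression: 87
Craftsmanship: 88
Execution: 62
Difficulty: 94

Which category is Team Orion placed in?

Meets

Creativity score 59 ≥ 50: minimum met.
Weighted total:
  Creativity 59 × 0.1 = 5.9
  Artistic impression 87 × 0.4 = 34.8
  Craftsmanship 88 × 0.15 = 13.2
  Execution 62 × 0.11 = 6.82
  Difficulty 94 × 0.24 = 22.56
Sum = 83.28
83.28 is ≥ 63.5 and < 87 → Meets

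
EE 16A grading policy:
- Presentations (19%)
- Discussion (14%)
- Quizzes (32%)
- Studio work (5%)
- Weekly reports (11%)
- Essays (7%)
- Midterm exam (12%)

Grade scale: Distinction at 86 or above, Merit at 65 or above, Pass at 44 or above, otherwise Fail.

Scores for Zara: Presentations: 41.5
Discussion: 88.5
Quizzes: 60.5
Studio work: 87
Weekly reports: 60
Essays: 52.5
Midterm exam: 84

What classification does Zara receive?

Weighted total:
  Presentations 41.5 × 0.19 = 7.885
  Discussion 88.5 × 0.14 = 12.39
  Quizzes 60.5 × 0.32 = 19.36
  Studio work 87 × 0.05 = 4.35
  Weekly reports 60 × 0.11 = 6.6
  Essays 52.5 × 0.07 = 3.675
  Midterm exam 84 × 0.12 = 10.08
Sum = 64.34
64.34 is ≥ 44 and < 65 → Pass

Pass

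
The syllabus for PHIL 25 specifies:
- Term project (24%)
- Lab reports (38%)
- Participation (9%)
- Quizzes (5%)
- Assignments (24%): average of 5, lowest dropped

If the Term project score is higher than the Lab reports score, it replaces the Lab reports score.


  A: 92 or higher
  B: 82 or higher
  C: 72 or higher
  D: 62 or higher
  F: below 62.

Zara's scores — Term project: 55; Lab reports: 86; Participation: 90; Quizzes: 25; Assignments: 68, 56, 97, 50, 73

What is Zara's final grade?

C

Assignments: drop 50 → average of remaining 4 = 294/4 = 73.5
Term project (55) ≤ Lab reports (86), so Lab reports stays at 86.
Weighted total:
  Term project 55 × 0.24 = 13.2
  Lab reports 86 × 0.38 = 32.68
  Participation 90 × 0.09 = 8.1
  Quizzes 25 × 0.05 = 1.25
  Assignments 73.5 × 0.24 = 17.64
Sum = 72.87
72.87 is ≥ 72 and < 82 → C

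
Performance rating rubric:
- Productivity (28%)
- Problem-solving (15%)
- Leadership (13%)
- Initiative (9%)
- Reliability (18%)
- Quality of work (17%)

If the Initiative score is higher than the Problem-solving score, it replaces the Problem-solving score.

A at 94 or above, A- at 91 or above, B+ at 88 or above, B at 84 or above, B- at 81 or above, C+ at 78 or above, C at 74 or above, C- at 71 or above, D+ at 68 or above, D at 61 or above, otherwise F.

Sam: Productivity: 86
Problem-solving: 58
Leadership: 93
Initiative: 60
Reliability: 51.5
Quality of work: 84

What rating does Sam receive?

Initiative (60) > Problem-solving (58), so Problem-solving counts as 60.
Weighted total:
  Productivity 86 × 0.28 = 24.08
  Problem-solving 60 × 0.15 = 9
  Leadership 93 × 0.13 = 12.09
  Initiative 60 × 0.09 = 5.4
  Reliability 51.5 × 0.18 = 9.27
  Quality of work 84 × 0.17 = 14.28
Sum = 74.12
74.12 is ≥ 74 and < 78 → C

C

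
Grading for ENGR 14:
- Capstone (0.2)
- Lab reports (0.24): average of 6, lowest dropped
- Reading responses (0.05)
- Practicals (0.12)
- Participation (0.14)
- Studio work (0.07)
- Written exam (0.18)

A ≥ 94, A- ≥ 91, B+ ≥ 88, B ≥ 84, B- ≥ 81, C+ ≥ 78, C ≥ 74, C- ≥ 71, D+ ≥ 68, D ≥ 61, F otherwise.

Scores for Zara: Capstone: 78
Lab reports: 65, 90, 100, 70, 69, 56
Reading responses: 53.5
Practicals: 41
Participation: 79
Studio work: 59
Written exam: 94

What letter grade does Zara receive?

C

Lab reports: drop 56 → average of remaining 5 = 394/5 = 78.8
Weighted total:
  Capstone 78 × 0.2 = 15.6
  Lab reports 78.8 × 0.24 = 18.912
  Reading responses 53.5 × 0.05 = 2.675
  Practicals 41 × 0.12 = 4.92
  Participation 79 × 0.14 = 11.06
  Studio work 59 × 0.07 = 4.13
  Written exam 94 × 0.18 = 16.92
Sum = 74.217
74.217 is ≥ 74 and < 78 → C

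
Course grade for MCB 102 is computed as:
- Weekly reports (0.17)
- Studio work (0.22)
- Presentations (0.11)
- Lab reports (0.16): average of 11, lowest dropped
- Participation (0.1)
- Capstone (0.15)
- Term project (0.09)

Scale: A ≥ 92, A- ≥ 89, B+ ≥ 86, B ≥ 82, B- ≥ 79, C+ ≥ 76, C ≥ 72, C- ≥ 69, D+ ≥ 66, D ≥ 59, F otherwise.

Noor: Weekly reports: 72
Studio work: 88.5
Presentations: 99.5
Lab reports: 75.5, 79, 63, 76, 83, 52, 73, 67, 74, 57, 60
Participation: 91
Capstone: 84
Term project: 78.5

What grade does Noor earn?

Lab reports: drop 52 → average of remaining 10 = 707.5/10 = 70.75
Weighted total:
  Weekly reports 72 × 0.17 = 12.24
  Studio work 88.5 × 0.22 = 19.47
  Presentations 99.5 × 0.11 = 10.945
  Lab reports 70.75 × 0.16 = 11.32
  Participation 91 × 0.1 = 9.1
  Capstone 84 × 0.15 = 12.6
  Term project 78.5 × 0.09 = 7.065
Sum = 82.74
82.74 is ≥ 82 and < 86 → B

B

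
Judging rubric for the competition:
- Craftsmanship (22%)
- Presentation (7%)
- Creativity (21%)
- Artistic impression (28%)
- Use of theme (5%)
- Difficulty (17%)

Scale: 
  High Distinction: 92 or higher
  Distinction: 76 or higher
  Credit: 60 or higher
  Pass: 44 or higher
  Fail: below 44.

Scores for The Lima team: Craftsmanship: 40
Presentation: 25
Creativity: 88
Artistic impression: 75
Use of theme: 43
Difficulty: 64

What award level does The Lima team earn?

Weighted total:
  Craftsmanship 40 × 0.22 = 8.8
  Presentation 25 × 0.07 = 1.75
  Creativity 88 × 0.21 = 18.48
  Artistic impression 75 × 0.28 = 21
  Use of theme 43 × 0.05 = 2.15
  Difficulty 64 × 0.17 = 10.88
Sum = 63.06
63.06 is ≥ 60 and < 76 → Credit

Credit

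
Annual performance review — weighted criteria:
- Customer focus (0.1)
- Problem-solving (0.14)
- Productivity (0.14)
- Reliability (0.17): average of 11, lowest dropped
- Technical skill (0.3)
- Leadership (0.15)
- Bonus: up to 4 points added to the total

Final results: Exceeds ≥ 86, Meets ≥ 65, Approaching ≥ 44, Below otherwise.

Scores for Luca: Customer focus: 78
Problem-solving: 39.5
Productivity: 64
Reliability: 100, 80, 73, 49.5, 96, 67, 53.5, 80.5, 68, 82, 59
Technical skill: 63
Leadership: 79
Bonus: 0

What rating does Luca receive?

Reliability: drop 49.5 → average of remaining 10 = 759/10 = 75.9
Weighted total:
  Customer focus 78 × 0.1 = 7.8
  Problem-solving 39.5 × 0.14 = 5.53
  Productivity 64 × 0.14 = 8.96
  Reliability 75.9 × 0.17 = 12.903
  Technical skill 63 × 0.3 = 18.9
  Leadership 79 × 0.15 = 11.85
Sum = 65.943
Bonus: 65.943 + 0 = 65.943
65.943 is ≥ 65 and < 86 → Meets

Meets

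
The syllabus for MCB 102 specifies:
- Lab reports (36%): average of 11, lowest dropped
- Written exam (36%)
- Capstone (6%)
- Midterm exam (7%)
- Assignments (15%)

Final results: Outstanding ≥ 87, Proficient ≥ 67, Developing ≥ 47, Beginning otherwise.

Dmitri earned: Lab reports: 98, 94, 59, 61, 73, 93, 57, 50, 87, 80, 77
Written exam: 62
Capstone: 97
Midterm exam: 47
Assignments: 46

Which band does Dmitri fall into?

Lab reports: drop 50 → average of remaining 10 = 779/10 = 77.9
Weighted total:
  Lab reports 77.9 × 0.36 = 28.044
  Written exam 62 × 0.36 = 22.32
  Capstone 97 × 0.06 = 5.82
  Midterm exam 47 × 0.07 = 3.29
  Assignments 46 × 0.15 = 6.9
Sum = 66.374
66.374 is ≥ 47 and < 67 → Developing

Developing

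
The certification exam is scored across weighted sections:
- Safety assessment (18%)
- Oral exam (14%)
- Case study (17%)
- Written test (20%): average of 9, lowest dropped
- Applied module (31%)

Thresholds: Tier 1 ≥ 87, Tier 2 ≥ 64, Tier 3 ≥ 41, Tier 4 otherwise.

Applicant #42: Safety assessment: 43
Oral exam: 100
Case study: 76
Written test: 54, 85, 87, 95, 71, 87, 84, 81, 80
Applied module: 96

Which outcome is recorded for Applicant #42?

Written test: drop 54 → average of remaining 8 = 670/8 = 83.75
Weighted total:
  Safety assessment 43 × 0.18 = 7.74
  Oral exam 100 × 0.14 = 14
  Case study 76 × 0.17 = 12.92
  Written test 83.75 × 0.2 = 16.75
  Applied module 96 × 0.31 = 29.76
Sum = 81.17
81.17 is ≥ 64 and < 87 → Tier 2

Tier 2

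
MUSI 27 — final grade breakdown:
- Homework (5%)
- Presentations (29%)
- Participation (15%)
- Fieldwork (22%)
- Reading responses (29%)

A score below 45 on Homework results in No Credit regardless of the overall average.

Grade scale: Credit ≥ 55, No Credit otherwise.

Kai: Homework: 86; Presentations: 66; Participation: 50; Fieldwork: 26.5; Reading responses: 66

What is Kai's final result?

Credit

Homework score 86 ≥ 45: minimum met.
Weighted total:
  Homework 86 × 0.05 = 4.3
  Presentations 66 × 0.29 = 19.14
  Participation 50 × 0.15 = 7.5
  Fieldwork 26.5 × 0.22 = 5.83
  Reading responses 66 × 0.29 = 19.14
Sum = 55.91
55.91 ≥ 55 → Credit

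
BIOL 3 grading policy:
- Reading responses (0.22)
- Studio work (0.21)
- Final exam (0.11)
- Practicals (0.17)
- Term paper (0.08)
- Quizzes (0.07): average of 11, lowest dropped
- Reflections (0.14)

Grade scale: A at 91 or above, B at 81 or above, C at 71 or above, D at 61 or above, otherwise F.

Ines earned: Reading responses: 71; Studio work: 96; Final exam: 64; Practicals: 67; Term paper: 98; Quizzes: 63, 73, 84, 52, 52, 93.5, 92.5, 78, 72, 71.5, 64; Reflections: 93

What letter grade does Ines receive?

Quizzes: drop 52 → average of remaining 10 = 743.5/10 = 74.35
Weighted total:
  Reading responses 71 × 0.22 = 15.62
  Studio work 96 × 0.21 = 20.16
  Final exam 64 × 0.11 = 7.04
  Practicals 67 × 0.17 = 11.39
  Term paper 98 × 0.08 = 7.84
  Quizzes 74.35 × 0.07 = 5.2045
  Reflections 93 × 0.14 = 13.02
Sum = 80.2745
80.2745 is ≥ 71 and < 81 → C

C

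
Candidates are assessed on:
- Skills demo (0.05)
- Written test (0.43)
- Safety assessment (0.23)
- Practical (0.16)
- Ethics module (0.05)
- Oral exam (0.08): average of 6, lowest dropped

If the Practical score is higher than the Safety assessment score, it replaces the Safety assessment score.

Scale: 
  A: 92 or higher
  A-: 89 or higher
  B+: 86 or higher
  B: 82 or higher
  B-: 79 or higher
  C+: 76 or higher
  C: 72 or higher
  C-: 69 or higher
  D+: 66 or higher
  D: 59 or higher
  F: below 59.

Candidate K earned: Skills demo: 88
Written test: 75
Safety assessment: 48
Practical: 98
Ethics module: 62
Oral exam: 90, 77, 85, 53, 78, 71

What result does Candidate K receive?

B

Oral exam: drop 53 → average of remaining 5 = 401/5 = 80.2
Practical (98) > Safety assessment (48), so Safety assessment counts as 98.
Weighted total:
  Skills demo 88 × 0.05 = 4.4
  Written test 75 × 0.43 = 32.25
  Safety assessment 98 × 0.23 = 22.54
  Practical 98 × 0.16 = 15.68
  Ethics module 62 × 0.05 = 3.1
  Oral exam 80.2 × 0.08 = 6.416
Sum = 84.386
84.386 is ≥ 82 and < 86 → B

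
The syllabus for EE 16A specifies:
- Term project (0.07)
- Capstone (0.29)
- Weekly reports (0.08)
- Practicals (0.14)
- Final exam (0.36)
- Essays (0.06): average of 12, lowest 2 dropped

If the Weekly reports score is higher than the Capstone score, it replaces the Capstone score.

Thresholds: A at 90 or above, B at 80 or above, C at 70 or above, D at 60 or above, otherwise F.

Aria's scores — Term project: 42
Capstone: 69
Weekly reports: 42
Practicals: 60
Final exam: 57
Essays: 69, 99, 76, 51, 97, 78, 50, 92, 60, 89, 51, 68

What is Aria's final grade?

F

Essays: drop 50, 51 → average of remaining 10 = 779/10 = 77.9
Weekly reports (42) ≤ Capstone (69), so Capstone stays at 69.
Weighted total:
  Term project 42 × 0.07 = 2.94
  Capstone 69 × 0.29 = 20.01
  Weekly reports 42 × 0.08 = 3.36
  Practicals 60 × 0.14 = 8.4
  Final exam 57 × 0.36 = 20.52
  Essays 77.9 × 0.06 = 4.674
Sum = 59.904
59.904 < 60 → F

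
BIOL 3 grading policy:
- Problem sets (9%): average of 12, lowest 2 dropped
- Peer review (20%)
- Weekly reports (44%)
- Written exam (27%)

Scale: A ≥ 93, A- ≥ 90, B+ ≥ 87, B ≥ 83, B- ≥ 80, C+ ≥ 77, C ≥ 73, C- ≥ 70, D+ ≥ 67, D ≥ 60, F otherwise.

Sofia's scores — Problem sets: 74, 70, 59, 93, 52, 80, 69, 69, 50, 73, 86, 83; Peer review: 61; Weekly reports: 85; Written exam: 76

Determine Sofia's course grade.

C

Problem sets: drop 50, 52 → average of remaining 10 = 756/10 = 75.6
Weighted total:
  Problem sets 75.6 × 0.09 = 6.804
  Peer review 61 × 0.2 = 12.2
  Weekly reports 85 × 0.44 = 37.4
  Written exam 76 × 0.27 = 20.52
Sum = 76.924
76.924 is ≥ 73 and < 77 → C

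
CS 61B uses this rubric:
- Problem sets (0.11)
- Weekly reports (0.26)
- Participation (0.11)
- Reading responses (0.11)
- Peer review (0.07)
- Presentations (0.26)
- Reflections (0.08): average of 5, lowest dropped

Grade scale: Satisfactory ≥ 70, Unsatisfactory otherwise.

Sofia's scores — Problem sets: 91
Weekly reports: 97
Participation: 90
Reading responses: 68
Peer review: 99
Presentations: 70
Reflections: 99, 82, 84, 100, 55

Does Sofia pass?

Reflections: drop 55 → average of remaining 4 = 365/4 = 91.25
Weighted total:
  Problem sets 91 × 0.11 = 10.01
  Weekly reports 97 × 0.26 = 25.22
  Participation 90 × 0.11 = 9.9
  Reading responses 68 × 0.11 = 7.48
  Peer review 99 × 0.07 = 6.93
  Presentations 70 × 0.26 = 18.2
  Reflections 91.25 × 0.08 = 7.3
Sum = 85.04
85.04 ≥ 70 → Satisfactory

Satisfactory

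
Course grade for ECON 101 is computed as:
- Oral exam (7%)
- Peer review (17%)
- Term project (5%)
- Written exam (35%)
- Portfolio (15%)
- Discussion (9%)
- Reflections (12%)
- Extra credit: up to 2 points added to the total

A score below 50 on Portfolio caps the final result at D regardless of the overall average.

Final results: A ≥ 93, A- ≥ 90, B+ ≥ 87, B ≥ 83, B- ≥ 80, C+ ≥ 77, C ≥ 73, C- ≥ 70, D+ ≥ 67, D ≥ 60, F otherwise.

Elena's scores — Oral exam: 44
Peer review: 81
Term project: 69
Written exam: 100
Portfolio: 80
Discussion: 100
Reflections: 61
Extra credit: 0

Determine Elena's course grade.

Portfolio score 80 ≥ 50: minimum met.
Weighted total:
  Oral exam 44 × 0.07 = 3.08
  Peer review 81 × 0.17 = 13.77
  Term project 69 × 0.05 = 3.45
  Written exam 100 × 0.35 = 35
  Portfolio 80 × 0.15 = 12
  Discussion 100 × 0.09 = 9
  Reflections 61 × 0.12 = 7.32
Sum = 83.62
Extra credit: 83.62 + 0 = 83.62
83.62 is ≥ 83 and < 87 → B

B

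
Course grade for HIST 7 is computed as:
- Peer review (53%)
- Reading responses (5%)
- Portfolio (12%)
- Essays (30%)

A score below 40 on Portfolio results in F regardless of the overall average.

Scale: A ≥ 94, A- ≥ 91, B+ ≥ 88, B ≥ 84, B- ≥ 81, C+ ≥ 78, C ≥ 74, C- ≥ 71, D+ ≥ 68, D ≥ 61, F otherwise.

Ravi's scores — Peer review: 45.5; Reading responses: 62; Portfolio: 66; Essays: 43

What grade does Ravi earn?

F

Portfolio score 66 ≥ 40: minimum met.
Weighted total:
  Peer review 45.5 × 0.53 = 24.115
  Reading responses 62 × 0.05 = 3.1
  Portfolio 66 × 0.12 = 7.92
  Essays 43 × 0.3 = 12.9
Sum = 48.035
48.035 < 61 → F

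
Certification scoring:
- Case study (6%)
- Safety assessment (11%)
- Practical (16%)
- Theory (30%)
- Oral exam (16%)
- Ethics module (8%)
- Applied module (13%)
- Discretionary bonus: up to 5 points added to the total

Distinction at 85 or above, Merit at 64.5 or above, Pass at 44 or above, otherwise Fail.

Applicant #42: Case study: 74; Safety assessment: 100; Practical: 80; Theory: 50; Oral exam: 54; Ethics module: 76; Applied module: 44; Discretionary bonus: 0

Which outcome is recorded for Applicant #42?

Pass

Weighted total:
  Case study 74 × 0.06 = 4.44
  Safety assessment 100 × 0.11 = 11
  Practical 80 × 0.16 = 12.8
  Theory 50 × 0.3 = 15
  Oral exam 54 × 0.16 = 8.64
  Ethics module 76 × 0.08 = 6.08
  Applied module 44 × 0.13 = 5.72
Sum = 63.68
Discretionary bonus: 63.68 + 0 = 63.68
63.68 is ≥ 44 and < 64.5 → Pass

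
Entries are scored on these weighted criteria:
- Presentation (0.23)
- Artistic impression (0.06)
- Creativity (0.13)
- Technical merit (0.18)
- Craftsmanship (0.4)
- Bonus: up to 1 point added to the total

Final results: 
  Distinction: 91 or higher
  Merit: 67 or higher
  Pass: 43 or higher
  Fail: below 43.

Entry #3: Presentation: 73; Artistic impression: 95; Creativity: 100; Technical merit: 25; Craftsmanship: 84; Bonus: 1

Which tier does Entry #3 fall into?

Weighted total:
  Presentation 73 × 0.23 = 16.79
  Artistic impression 95 × 0.06 = 5.7
  Creativity 100 × 0.13 = 13
  Technical merit 25 × 0.18 = 4.5
  Craftsmanship 84 × 0.4 = 33.6
Sum = 73.59
Bonus: 73.59 + 1 = 74.59
74.59 is ≥ 67 and < 91 → Merit

Merit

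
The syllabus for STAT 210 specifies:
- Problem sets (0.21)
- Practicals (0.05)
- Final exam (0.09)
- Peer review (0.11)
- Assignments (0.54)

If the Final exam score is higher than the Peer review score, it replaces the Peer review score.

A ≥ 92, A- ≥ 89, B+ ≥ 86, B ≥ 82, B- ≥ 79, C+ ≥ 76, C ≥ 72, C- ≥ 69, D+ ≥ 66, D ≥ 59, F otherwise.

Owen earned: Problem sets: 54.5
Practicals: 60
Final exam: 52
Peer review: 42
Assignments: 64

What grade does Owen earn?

D

Final exam (52) > Peer review (42), so Peer review counts as 52.
Weighted total:
  Problem sets 54.5 × 0.21 = 11.445
  Practicals 60 × 0.05 = 3
  Final exam 52 × 0.09 = 4.68
  Peer review 52 × 0.11 = 5.72
  Assignments 64 × 0.54 = 34.56
Sum = 59.405
59.405 is ≥ 59 and < 66 → D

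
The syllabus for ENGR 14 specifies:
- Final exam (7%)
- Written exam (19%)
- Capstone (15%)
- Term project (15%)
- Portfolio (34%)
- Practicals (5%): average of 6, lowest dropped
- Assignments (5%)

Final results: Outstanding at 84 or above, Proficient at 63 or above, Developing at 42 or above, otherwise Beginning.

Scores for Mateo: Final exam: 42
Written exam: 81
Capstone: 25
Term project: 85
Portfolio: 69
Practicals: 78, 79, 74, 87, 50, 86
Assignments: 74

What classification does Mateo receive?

Practicals: drop 50 → average of remaining 5 = 404/5 = 80.8
Weighted total:
  Final exam 42 × 0.07 = 2.94
  Written exam 81 × 0.19 = 15.39
  Capstone 25 × 0.15 = 3.75
  Term project 85 × 0.15 = 12.75
  Portfolio 69 × 0.34 = 23.46
  Practicals 80.8 × 0.05 = 4.04
  Assignments 74 × 0.05 = 3.7
Sum = 66.03
66.03 is ≥ 63 and < 84 → Proficient

Proficient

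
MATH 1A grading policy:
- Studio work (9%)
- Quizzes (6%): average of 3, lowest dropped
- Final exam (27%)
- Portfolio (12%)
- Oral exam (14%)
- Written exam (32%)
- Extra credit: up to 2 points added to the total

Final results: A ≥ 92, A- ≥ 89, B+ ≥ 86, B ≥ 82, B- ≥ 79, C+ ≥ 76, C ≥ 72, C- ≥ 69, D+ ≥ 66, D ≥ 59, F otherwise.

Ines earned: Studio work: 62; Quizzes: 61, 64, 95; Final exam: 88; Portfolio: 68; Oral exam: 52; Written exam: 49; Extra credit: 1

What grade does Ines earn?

Quizzes: drop 61 → average of remaining 2 = 159/2 = 79.5
Weighted total:
  Studio work 62 × 0.09 = 5.58
  Quizzes 79.5 × 0.06 = 4.77
  Final exam 88 × 0.27 = 23.76
  Portfolio 68 × 0.12 = 8.16
  Oral exam 52 × 0.14 = 7.28
  Written exam 49 × 0.32 = 15.68
Sum = 65.23
Extra credit: 65.23 + 1 = 66.23
66.23 is ≥ 66 and < 69 → D+

D+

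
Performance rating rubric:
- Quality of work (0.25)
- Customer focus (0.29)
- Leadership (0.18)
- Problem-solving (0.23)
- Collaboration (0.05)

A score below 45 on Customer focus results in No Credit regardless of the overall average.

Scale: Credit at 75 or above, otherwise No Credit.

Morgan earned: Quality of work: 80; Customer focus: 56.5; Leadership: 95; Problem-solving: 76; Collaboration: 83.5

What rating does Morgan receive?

Customer focus score 56.5 ≥ 45: minimum met.
Weighted total:
  Quality of work 80 × 0.25 = 20
  Customer focus 56.5 × 0.29 = 16.385
  Leadership 95 × 0.18 = 17.1
  Problem-solving 76 × 0.23 = 17.48
  Collaboration 83.5 × 0.05 = 4.175
Sum = 75.14
75.14 ≥ 75 → Credit

Credit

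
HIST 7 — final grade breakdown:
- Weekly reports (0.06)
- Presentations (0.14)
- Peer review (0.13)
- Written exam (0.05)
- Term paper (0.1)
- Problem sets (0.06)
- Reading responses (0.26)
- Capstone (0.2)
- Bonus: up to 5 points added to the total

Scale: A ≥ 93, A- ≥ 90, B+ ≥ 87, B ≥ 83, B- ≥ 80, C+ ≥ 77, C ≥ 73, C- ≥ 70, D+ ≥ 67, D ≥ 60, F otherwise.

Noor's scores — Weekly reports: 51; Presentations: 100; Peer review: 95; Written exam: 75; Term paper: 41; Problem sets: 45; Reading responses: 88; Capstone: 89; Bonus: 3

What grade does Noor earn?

B

Weighted total:
  Weekly reports 51 × 0.06 = 3.06
  Presentations 100 × 0.14 = 14
  Peer review 95 × 0.13 = 12.35
  Written exam 75 × 0.05 = 3.75
  Term paper 41 × 0.1 = 4.1
  Problem sets 45 × 0.06 = 2.7
  Reading responses 88 × 0.26 = 22.88
  Capstone 89 × 0.2 = 17.8
Sum = 80.64
Bonus: 80.64 + 3 = 83.64
83.64 is ≥ 83 and < 87 → B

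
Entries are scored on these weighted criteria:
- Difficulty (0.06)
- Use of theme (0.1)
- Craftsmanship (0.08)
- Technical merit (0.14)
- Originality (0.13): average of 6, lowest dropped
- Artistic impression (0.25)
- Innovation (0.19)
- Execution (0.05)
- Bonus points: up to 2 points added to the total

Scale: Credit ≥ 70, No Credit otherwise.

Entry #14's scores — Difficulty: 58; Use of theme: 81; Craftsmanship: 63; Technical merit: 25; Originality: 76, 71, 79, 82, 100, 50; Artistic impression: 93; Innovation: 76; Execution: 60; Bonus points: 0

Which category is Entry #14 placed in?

Credit

Originality: drop 50 → average of remaining 5 = 408/5 = 81.6
Weighted total:
  Difficulty 58 × 0.06 = 3.48
  Use of theme 81 × 0.1 = 8.1
  Craftsmanship 63 × 0.08 = 5.04
  Technical merit 25 × 0.14 = 3.5
  Originality 81.6 × 0.13 = 10.608
  Artistic impression 93 × 0.25 = 23.25
  Innovation 76 × 0.19 = 14.44
  Execution 60 × 0.05 = 3
Sum = 71.418
Bonus points: 71.418 + 0 = 71.418
71.418 ≥ 70 → Credit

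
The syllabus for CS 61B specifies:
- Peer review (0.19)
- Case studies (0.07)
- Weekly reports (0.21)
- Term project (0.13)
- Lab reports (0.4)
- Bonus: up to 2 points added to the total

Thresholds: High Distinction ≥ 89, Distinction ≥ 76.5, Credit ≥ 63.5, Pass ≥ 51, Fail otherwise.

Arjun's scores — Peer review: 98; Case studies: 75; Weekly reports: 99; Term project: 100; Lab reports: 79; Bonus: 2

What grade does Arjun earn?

Weighted total:
  Peer review 98 × 0.19 = 18.62
  Case studies 75 × 0.07 = 5.25
  Weekly reports 99 × 0.21 = 20.79
  Term project 100 × 0.13 = 13
  Lab reports 79 × 0.4 = 31.6
Sum = 89.26
Bonus: 89.26 + 2 = 91.26
91.26 ≥ 89 → High Distinction

High Distinction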